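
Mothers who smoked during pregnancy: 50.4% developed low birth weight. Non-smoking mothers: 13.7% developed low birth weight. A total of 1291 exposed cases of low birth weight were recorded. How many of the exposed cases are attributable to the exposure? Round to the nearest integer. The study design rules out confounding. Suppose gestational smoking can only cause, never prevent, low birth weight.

about 940 cases

p₁ = 0.504, p₀ = 0.137.
PN = (p₁ − p₀)/p₁ = (0.504 − 0.137) / 0.504 ≈ 0.72817.
Attributable cases ≈ PN × (exposed cases) = 0.72817 × 1291 ≈ 940.07.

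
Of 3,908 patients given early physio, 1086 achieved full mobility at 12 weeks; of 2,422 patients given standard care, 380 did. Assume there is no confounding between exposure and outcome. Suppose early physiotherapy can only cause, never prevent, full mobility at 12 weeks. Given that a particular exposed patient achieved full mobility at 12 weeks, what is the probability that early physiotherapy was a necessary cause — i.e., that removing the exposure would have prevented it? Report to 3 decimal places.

PN ≈ 0.435

p₁ = P(outcome | exposed) = 1086/3908 = 0.27789
p₀ = P(outcome | unexposed) = 380/2422 = 0.1569
Under exogeneity and monotonicity, PN = (p₁ − p₀) / p₁.
PN = (0.27789 − 0.1569) / 0.27789 = 0.121 / 0.27789 ≈ 0.4354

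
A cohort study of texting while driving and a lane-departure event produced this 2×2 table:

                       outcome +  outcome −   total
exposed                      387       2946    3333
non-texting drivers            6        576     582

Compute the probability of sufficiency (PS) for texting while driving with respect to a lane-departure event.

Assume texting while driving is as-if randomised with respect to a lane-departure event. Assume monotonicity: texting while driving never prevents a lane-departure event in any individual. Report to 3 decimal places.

p₁ = P(outcome | exposed) = 387/3333 = 0.11611
p₀ = P(outcome | unexposed) = 6/582 = 0.010309
Under exogeneity and monotonicity, PS = (p₁ − p₀)/(1 − p₀).
PS = (0.11611 − 0.010309) / 0.98969 ≈ 0.1069

PS ≈ 0.107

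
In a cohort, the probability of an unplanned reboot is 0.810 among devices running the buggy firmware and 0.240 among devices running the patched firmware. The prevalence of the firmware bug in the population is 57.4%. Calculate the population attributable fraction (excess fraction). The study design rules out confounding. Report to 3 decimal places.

Let p₁ = 0.81, p₀ = 0.24.
Overall risk P(Y=1) = π·p₁ + (1−π)·p₀ = 0.574×0.81 + 0.426×0.24 = 0.56718.
Under exogeneity, PAF = [P(Y=1) − p₀] / P(Y=1).
PAF = (0.56718 − 0.24) / 0.56718 ≈ 0.5769

PAF ≈ 0.577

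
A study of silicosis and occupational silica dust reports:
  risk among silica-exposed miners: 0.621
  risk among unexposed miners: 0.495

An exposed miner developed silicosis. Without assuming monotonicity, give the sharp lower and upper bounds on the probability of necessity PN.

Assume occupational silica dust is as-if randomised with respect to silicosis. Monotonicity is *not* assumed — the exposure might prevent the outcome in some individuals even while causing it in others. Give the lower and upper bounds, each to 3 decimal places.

0.203 ≤ PN ≤ 0.813

Let p₁ = 0.621, p₀ = 0.495.
Under exogeneity alone the bounds on PN are max{0,(p₁−p₀)/p₁} ≤ PN ≤ min{1,(1−p₀)/p₁}.
  lower = (p₁ − p₀)/p₁ = 0.126 / 0.621 ≈ 0.2029
  upper = min{1, (1 − p₀)/p₁} = 0.505 / 0.621 ≈ 0.8132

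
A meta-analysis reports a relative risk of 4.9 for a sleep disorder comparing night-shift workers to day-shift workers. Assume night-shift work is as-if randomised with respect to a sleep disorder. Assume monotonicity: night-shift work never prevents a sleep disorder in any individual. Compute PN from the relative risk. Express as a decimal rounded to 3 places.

Under exogeneity and monotonicity, PN = (RR − 1) / RR = 1 − 1/RR.
PN = (4.9 − 1) / 4.9 = 3.9 / 4.9 ≈ 0.7959

PN ≈ 0.796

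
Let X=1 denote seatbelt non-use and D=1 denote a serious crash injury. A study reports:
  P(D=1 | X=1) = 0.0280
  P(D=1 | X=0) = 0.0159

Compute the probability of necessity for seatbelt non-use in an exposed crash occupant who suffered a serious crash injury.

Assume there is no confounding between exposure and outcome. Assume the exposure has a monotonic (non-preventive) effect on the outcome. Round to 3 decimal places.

Let p₁ = 0.028, p₀ = 0.0159.
Under exogeneity and monotonicity, PN = (p₁ − p₀) / p₁.
PN = (0.028 − 0.0159) / 0.028 = 0.0121 / 0.028 ≈ 0.4321

PN ≈ 0.432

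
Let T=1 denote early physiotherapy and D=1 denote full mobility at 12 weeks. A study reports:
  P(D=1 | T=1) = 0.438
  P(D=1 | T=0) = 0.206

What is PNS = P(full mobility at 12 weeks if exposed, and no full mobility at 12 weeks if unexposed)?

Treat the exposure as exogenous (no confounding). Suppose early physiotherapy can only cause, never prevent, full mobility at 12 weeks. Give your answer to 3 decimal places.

PNS ≈ 0.232

Let p₁ = 0.438, p₀ = 0.206.
Under exogeneity and monotonicity, PNS = p₁ − p₀.
PNS = 0.438 − 0.206 = 0.232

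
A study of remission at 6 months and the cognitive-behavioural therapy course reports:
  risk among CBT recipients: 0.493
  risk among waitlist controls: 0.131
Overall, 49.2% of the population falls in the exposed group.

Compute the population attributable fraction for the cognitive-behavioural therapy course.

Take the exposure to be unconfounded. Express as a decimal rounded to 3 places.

PAF ≈ 0.576

Let p₁ = 0.493, p₀ = 0.131.
Overall risk P(Y=1) = π·p₁ + (1−π)·p₀ = 0.492×0.493 + 0.508×0.131 = 0.3091.
Under exogeneity, PAF = [P(Y=1) − p₀] / P(Y=1).
PAF = (0.3091 − 0.131) / 0.3091 ≈ 0.5762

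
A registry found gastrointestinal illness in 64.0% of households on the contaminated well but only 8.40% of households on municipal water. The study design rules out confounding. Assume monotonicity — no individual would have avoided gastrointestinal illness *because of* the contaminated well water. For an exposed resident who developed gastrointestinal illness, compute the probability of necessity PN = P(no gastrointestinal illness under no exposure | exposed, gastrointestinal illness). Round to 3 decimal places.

PN ≈ 0.869

p₁ = 0.64, p₀ = 0.084.
Under exogeneity and monotonicity, PN = (p₁ − p₀) / p₁.
PN = (0.64 − 0.084) / 0.64 = 0.556 / 0.64 ≈ 0.8688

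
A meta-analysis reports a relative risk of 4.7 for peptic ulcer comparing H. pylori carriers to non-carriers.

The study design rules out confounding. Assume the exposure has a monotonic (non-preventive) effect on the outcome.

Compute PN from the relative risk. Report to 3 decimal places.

PN ≈ 0.787

Under exogeneity and monotonicity, PN = (RR − 1) / RR = 1 − 1/RR.
PN = (4.7 − 1) / 4.7 = 3.7 / 4.7 ≈ 0.7872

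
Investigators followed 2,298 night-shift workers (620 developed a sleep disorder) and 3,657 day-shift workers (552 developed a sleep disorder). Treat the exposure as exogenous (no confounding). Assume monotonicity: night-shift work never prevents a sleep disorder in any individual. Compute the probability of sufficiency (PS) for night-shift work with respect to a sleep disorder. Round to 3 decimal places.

p₁ = P(outcome | exposed) = 620/2298 = 0.2698
p₀ = P(outcome | unexposed) = 552/3657 = 0.15094
Under exogeneity and monotonicity, PS = (p₁ − p₀) / (1 − p₀).
PS = (0.2698 − 0.15094) / (1 − 0.15094) = 0.11886 / 0.84906 ≈ 0.1400

PS ≈ 0.140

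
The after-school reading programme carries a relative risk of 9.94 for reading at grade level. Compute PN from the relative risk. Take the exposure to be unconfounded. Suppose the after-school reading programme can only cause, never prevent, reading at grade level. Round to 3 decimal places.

Under exogeneity and monotonicity, PN = (RR − 1) / RR = 1 − 1/RR.
PN = (9.94 − 1) / 9.94 = 8.94 / 9.94 ≈ 0.8994

PN ≈ 0.899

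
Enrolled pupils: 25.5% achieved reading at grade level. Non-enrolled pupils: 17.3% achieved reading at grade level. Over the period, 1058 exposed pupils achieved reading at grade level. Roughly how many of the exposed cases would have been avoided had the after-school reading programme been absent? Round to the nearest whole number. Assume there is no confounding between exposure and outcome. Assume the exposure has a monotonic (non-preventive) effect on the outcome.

about 340 cases

p₁ = 0.255, p₀ = 0.173.
PN = (p₁ − p₀)/p₁ = (0.255 − 0.173) / 0.255 ≈ 0.32157.
Attributable cases ≈ PN × (exposed cases) = 0.32157 × 1058 ≈ 340.22.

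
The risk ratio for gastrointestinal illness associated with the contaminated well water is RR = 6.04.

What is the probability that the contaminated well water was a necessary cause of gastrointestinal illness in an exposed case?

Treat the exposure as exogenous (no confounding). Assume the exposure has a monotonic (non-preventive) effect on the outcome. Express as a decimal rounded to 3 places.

PN ≈ 0.834

Under exogeneity and monotonicity, PN = (RR − 1) / RR = 1 − 1/RR.
PN = (6.04 − 1) / 6.04 = 5.04 / 6.04 ≈ 0.8344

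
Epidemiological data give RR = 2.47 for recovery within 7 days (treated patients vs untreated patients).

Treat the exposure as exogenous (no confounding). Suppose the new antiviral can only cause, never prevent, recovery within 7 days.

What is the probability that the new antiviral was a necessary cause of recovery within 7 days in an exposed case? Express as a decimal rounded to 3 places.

Under exogeneity and monotonicity, PN = (RR − 1) / RR = 1 − 1/RR.
PN = (2.47 − 1) / 2.47 = 1.47 / 2.47 ≈ 0.5951

PN ≈ 0.595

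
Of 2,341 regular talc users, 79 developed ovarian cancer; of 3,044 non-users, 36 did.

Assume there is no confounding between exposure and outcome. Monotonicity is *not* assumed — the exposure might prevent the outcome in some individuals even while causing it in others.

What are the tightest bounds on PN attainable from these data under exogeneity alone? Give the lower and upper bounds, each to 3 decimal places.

p₁ = P(outcome | exposed) = 79/2341 = 0.033746
p₀ = P(outcome | unexposed) = 36/3044 = 0.011827
Under exogeneity alone the bounds on PN are max{0,(p₁−p₀)/p₁} ≤ PN ≤ min{1,(1−p₀)/p₁}.
  lower = (p₁ − p₀)/p₁ = 0.02192 / 0.033746 ≈ 0.6495
  upper = min{1, (1 − p₀)/p₁} = 0.98817 / 0.033746 ≈ 29.2825 → capped at 1

0.650 ≤ PN ≤ 1.000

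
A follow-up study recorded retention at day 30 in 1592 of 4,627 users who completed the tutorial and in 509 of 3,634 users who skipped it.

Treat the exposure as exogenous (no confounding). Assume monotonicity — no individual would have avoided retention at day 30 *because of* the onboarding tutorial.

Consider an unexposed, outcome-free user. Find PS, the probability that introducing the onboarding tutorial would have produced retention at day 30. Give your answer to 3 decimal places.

PS ≈ 0.237

p₁ = P(outcome | exposed) = 1592/4627 = 0.34407
p₀ = P(outcome | unexposed) = 509/3634 = 0.14007
Under exogeneity and monotonicity, PS = (p₁ − p₀) / (1 − p₀).
PS = (0.34407 − 0.14007) / (1 − 0.14007) = 0.204 / 0.85993 ≈ 0.2372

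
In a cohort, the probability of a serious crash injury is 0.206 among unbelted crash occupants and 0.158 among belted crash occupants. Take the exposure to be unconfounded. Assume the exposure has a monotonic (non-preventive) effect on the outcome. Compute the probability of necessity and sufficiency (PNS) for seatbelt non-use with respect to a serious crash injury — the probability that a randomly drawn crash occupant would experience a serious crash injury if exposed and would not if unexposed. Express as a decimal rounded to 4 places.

PNS ≈ 0.0480

Let p₁ = 0.206, p₀ = 0.158.
Under exogeneity and monotonicity, PNS = p₁ − p₀.
PNS = 0.206 − 0.158 = 0.048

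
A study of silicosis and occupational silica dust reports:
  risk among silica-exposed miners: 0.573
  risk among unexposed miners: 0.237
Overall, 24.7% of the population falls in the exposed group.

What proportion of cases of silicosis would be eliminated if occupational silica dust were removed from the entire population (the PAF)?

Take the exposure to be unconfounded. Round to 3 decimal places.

PAF ≈ 0.259

Let p₁ = 0.573, p₀ = 0.237.
Overall risk P(Y=1) = π·p₁ + (1−π)·p₀ = 0.247×0.573 + 0.753×0.237 = 0.31999.
Under exogeneity, PAF = [P(Y=1) − p₀] / P(Y=1).
PAF = (0.31999 − 0.237) / 0.31999 ≈ 0.2594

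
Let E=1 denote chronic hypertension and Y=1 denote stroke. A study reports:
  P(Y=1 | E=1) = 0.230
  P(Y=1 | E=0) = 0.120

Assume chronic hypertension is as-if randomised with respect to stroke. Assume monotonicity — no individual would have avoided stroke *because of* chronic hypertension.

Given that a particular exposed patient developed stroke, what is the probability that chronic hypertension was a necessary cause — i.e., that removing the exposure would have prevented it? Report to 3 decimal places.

PN ≈ 0.478

Let p₁ = 0.23, p₀ = 0.12.
Under exogeneity and monotonicity, PN = (p₁ − p₀) / p₁.
PN = (0.23 − 0.12) / 0.23 = 0.11 / 0.23 ≈ 0.4783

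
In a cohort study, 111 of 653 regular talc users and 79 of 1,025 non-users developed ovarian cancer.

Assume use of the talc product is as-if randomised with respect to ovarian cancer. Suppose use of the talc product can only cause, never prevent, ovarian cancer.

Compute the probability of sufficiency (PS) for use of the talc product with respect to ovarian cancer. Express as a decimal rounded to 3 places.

PS ≈ 0.101

p₁ = P(outcome | exposed) = 111/653 = 0.16998
p₀ = P(outcome | unexposed) = 79/1025 = 0.077073
Under exogeneity and monotonicity, PS = (p₁ − p₀) / (1 − p₀).
PS = (0.16998 − 0.077073) / (1 − 0.077073) = 0.092912 / 0.92293 ≈ 0.1007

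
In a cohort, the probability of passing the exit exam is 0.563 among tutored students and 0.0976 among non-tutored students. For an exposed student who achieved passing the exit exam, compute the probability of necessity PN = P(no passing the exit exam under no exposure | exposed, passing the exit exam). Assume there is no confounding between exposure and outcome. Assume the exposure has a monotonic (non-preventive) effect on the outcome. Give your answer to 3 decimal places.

Let p₁ = 0.563, p₀ = 0.0976.
Under exogeneity and monotonicity, PN = (p₁ − p₀) / p₁.
PN = (0.563 − 0.0976) / 0.563 = 0.4654 / 0.563 ≈ 0.8266

PN ≈ 0.827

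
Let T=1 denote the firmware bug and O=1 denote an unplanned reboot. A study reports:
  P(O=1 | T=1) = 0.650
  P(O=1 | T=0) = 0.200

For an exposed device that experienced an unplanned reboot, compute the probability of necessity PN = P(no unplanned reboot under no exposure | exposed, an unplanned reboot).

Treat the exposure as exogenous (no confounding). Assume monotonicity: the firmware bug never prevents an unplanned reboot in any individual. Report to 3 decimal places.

Let p₁ = 0.65, p₀ = 0.2.
Under exogeneity and monotonicity, PN = (p₁ − p₀) / p₁.
PN = (0.65 − 0.2) / 0.65 = 0.45 / 0.65 ≈ 0.6923

PN ≈ 0.692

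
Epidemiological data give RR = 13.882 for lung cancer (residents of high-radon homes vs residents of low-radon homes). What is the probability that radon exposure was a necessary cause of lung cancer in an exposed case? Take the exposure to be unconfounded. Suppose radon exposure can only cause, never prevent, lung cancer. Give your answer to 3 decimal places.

Under exogeneity and monotonicity, PN = (RR − 1) / RR = 1 − 1/RR.
PN = (13.882 − 1) / 13.882 = 12.88 / 13.882 ≈ 0.9280

PN ≈ 0.928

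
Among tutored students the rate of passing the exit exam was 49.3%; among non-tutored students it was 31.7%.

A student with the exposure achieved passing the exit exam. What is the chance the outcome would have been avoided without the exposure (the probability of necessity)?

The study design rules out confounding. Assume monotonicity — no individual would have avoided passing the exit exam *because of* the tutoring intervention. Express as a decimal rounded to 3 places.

p₁ = 0.493, p₀ = 0.317.
Under exogeneity and monotonicity, PN = (p₁ − p₀) / p₁.
PN = (0.493 − 0.317) / 0.493 = 0.176 / 0.493 ≈ 0.3570

PN ≈ 0.357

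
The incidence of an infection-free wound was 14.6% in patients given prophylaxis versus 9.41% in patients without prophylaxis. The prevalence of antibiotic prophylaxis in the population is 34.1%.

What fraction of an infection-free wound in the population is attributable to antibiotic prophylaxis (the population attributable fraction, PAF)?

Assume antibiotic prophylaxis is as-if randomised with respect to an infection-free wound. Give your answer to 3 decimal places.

p₁ = 0.146, p₀ = 0.0941.
Overall risk P(Y=1) = π·p₁ + (1−π)·p₀ = 0.341×0.146 + 0.659×0.0941 = 0.1118.
Under exogeneity, PAF = [P(Y=1) − p₀] / P(Y=1).
PAF = (0.1118 − 0.0941) / 0.1118 ≈ 0.1583

PAF ≈ 0.158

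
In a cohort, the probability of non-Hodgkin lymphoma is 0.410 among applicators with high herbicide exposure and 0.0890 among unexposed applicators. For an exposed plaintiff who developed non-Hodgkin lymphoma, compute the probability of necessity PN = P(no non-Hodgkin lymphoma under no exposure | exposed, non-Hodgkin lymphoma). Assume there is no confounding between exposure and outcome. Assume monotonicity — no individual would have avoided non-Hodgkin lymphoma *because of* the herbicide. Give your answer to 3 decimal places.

PN ≈ 0.783

Let p₁ = 0.41, p₀ = 0.089.
Under exogeneity and monotonicity, PN = (p₁ − p₀) / p₁.
PN = (0.41 − 0.089) / 0.41 = 0.321 / 0.41 ≈ 0.7829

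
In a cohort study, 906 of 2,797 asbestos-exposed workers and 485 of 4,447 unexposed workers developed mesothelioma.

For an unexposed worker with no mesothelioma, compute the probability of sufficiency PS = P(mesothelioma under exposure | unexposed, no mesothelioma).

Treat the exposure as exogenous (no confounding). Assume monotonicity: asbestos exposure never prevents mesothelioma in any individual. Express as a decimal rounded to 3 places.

p₁ = P(outcome | exposed) = 906/2797 = 0.32392
p₀ = P(outcome | unexposed) = 485/4447 = 0.10906
Under exogeneity and monotonicity, PS = (p₁ − p₀) / (1 − p₀).
PS = (0.32392 − 0.10906) / (1 − 0.10906) = 0.21486 / 0.89094 ≈ 0.2412

PS ≈ 0.241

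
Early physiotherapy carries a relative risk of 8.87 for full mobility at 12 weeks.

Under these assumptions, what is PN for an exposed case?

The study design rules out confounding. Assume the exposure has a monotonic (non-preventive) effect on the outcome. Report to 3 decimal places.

PN ≈ 0.887

Under exogeneity and monotonicity, PN = (RR − 1) / RR = 1 − 1/RR.
PN = (8.87 − 1) / 8.87 = 7.87 / 8.87 ≈ 0.8873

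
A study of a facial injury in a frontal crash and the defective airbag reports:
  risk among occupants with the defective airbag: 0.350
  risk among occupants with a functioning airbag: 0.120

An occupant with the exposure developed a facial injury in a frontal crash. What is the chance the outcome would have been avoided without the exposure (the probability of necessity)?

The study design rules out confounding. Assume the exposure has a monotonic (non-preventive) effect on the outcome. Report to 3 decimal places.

Let p₁ = 0.35, p₀ = 0.12.
Under exogeneity and monotonicity, PN = (p₁ − p₀) / p₁.
PN = (0.35 − 0.12) / 0.35 = 0.23 / 0.35 ≈ 0.6571

PN ≈ 0.657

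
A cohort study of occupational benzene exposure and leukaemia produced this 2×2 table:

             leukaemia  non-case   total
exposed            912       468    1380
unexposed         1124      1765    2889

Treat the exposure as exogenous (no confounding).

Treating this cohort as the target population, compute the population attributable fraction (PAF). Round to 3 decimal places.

p₁ = P(outcome | exposed) = 912/1380 = 0.66087
p₀ = P(outcome | unexposed) = 1124/2889 = 0.38906
Exposure prevalence π = 1380/4269 = 0.32326; overall risk P(Y=1) = 0.47693.
Under exogeneity, PAF = [P(Y=1) − p₀]/P(Y=1).
PAF = (0.47693 − 0.38906) / 0.47693 ≈ 0.1842

PAF ≈ 0.184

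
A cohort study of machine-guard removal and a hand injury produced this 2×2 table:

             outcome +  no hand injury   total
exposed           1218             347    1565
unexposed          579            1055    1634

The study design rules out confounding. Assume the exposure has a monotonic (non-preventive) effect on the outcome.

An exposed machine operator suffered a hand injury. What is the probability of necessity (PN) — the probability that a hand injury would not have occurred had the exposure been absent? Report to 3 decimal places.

PN ≈ 0.545

p₁ = P(outcome | exposed) = 1218/1565 = 0.77827
p₀ = P(outcome | unexposed) = 579/1634 = 0.35435
Under exogeneity and monotonicity, PN = (p₁ − p₀) / p₁.
PN = (0.77827 − 0.35435) / 0.77827 = 0.42393 / 0.77827 ≈ 0.5447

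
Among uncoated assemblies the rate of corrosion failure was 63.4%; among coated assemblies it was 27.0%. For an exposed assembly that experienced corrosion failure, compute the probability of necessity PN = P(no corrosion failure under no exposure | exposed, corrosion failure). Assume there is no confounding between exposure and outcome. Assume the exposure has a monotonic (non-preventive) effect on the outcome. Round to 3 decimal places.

p₁ = 0.634, p₀ = 0.27.
Under exogeneity and monotonicity, PN = (p₁ − p₀) / p₁.
PN = (0.634 − 0.27) / 0.634 = 0.364 / 0.634 ≈ 0.5741

PN ≈ 0.574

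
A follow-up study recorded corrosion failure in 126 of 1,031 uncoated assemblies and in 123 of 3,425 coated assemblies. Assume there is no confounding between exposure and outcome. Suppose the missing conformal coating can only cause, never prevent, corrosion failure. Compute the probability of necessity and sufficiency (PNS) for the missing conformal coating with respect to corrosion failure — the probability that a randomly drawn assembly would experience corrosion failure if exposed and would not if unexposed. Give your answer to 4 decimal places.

PNS ≈ 0.0863

p₁ = P(outcome | exposed) = 126/1031 = 0.12221
p₀ = P(outcome | unexposed) = 123/3425 = 0.035912
Under exogeneity and monotonicity, PNS = p₁ − p₀.
PNS = 0.12221 − 0.035912 = 0.086299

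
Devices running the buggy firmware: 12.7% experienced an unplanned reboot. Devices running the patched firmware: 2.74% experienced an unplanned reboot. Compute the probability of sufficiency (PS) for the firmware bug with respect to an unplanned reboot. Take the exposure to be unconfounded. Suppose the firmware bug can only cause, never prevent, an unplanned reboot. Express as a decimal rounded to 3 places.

PS ≈ 0.102

p₁ = 0.127, p₀ = 0.0274.
Under exogeneity and monotonicity, PS = (p₁ − p₀) / (1 − p₀).
PS = (0.127 − 0.0274) / (1 − 0.0274) = 0.0996 / 0.9726 ≈ 0.1024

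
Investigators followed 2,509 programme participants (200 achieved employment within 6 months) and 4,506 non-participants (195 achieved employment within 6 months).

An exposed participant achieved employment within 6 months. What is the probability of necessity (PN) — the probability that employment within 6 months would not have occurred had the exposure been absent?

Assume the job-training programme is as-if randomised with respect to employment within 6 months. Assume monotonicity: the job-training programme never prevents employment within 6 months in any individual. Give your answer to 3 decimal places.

p₁ = P(outcome | exposed) = 200/2509 = 0.079713
p₀ = P(outcome | unexposed) = 195/4506 = 0.043276
Under exogeneity and monotonicity, PN = (p₁ − p₀) / p₁.
PN = (0.079713 − 0.043276) / 0.079713 = 0.036437 / 0.079713 ≈ 0.4571

PN ≈ 0.457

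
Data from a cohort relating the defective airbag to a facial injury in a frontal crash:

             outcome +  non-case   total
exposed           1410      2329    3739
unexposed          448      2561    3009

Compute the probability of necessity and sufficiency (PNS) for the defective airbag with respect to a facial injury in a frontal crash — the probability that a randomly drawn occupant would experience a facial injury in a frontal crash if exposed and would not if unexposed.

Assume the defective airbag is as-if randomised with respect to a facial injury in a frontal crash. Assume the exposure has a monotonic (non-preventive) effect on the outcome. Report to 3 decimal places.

p₁ = P(outcome | exposed) = 1410/3739 = 0.37711
p₀ = P(outcome | unexposed) = 448/3009 = 0.14889
Under exogeneity and monotonicity, PNS = p₁ − p₀.
PNS = 0.37711 − 0.14889 = 0.22822

PNS ≈ 0.228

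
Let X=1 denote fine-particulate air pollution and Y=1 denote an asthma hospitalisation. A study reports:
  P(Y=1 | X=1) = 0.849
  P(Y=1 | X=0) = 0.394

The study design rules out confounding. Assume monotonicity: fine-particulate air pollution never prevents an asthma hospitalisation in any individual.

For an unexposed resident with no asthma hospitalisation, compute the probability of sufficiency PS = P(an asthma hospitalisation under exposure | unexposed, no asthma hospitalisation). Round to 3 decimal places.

PS ≈ 0.751

Let p₁ = 0.849, p₀ = 0.394.
Under exogeneity and monotonicity, PS = (p₁ − p₀) / (1 − p₀).
PS = (0.849 − 0.394) / (1 − 0.394) = 0.455 / 0.606 ≈ 0.7508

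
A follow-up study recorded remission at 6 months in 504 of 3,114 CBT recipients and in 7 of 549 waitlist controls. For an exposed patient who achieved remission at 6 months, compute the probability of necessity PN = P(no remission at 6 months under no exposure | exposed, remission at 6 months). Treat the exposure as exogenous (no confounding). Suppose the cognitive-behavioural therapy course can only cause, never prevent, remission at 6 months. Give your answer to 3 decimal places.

PN ≈ 0.921

p₁ = P(outcome | exposed) = 504/3114 = 0.16185
p₀ = P(outcome | unexposed) = 7/549 = 0.01275
Under exogeneity and monotonicity, PN = (p₁ − p₀) / p₁.
PN = (0.16185 − 0.01275) / 0.16185 = 0.1491 / 0.16185 ≈ 0.9212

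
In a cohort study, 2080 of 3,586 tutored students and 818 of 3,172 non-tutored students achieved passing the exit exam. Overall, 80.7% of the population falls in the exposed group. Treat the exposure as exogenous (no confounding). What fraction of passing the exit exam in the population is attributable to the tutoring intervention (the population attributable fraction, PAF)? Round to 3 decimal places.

PAF ≈ 0.502

p₁ = P(outcome | exposed) = 2080/3586 = 0.58003
p₀ = P(outcome | unexposed) = 818/3172 = 0.25788
Overall risk P(Y=1) = π·p₁ + (1−π)·p₀ = 0.807×0.58003 + 0.193×0.25788 = 0.51786.
Under exogeneity, PAF = [P(Y=1) − p₀] / P(Y=1).
PAF = (0.51786 − 0.25788) / 0.51786 ≈ 0.5020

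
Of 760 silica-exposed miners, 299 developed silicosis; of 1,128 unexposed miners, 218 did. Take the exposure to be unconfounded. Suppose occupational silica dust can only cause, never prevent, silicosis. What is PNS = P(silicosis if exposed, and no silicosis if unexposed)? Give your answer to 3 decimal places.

p₁ = P(outcome | exposed) = 299/760 = 0.39342
p₀ = P(outcome | unexposed) = 218/1128 = 0.19326
Under exogeneity and monotonicity, PNS = p₁ − p₀.
PNS = 0.39342 − 0.19326 = 0.20016

PNS ≈ 0.200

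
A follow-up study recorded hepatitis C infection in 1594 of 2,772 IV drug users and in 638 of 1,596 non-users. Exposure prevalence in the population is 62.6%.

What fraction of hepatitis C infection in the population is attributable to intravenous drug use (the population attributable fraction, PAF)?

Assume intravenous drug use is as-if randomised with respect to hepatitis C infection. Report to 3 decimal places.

PAF ≈ 0.215

p₁ = P(outcome | exposed) = 1594/2772 = 0.57504
p₀ = P(outcome | unexposed) = 638/1596 = 0.39975
Overall risk P(Y=1) = π·p₁ + (1−π)·p₀ = 0.626×0.57504 + 0.374×0.39975 = 0.50948.
Under exogeneity, PAF = [P(Y=1) − p₀] / P(Y=1).
PAF = (0.50948 − 0.39975) / 0.50948 ≈ 0.2154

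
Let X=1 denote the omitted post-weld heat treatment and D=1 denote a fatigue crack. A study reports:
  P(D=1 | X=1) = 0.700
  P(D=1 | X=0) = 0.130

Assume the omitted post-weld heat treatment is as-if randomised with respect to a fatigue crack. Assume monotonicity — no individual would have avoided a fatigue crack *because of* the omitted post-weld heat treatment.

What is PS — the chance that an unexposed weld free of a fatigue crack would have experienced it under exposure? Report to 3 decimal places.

Let p₁ = 0.7, p₀ = 0.13.
Under exogeneity and monotonicity, PS = (p₁ − p₀) / (1 − p₀).
PS = (0.7 − 0.13) / (1 − 0.13) = 0.57 / 0.87 ≈ 0.6552

PS ≈ 0.655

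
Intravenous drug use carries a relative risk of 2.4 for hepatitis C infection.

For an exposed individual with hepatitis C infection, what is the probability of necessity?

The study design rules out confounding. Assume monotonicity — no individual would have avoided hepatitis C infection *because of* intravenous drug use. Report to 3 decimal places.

Under exogeneity and monotonicity, PN = (RR − 1) / RR = 1 − 1/RR.
PN = (2.4 − 1) / 2.4 = 1.4 / 2.4 ≈ 0.5833

PN ≈ 0.583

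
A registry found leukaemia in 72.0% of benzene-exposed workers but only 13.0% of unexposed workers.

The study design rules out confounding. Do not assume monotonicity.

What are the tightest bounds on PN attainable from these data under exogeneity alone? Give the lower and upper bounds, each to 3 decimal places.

p₁ = 0.72, p₀ = 0.13.
Under exogeneity alone the bounds on PN are max{0,(p₁−p₀)/p₁} ≤ PN ≤ min{1,(1−p₀)/p₁}.
  lower = (p₁ − p₀)/p₁ = 0.59 / 0.72 ≈ 0.8194
  upper = min{1, (1 − p₀)/p₁} = 0.87 / 0.72 ≈ 1.2083 → capped at 1

0.819 ≤ PN ≤ 1.000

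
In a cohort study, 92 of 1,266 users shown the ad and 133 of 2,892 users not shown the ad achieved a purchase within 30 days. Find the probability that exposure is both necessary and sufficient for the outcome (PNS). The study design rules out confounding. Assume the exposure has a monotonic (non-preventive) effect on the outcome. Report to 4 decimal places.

PNS ≈ 0.0267

p₁ = P(outcome | exposed) = 92/1266 = 0.07267
p₀ = P(outcome | unexposed) = 133/2892 = 0.045989
Under exogeneity and monotonicity, PNS = p₁ − p₀.
PNS = 0.07267 − 0.045989 = 0.026681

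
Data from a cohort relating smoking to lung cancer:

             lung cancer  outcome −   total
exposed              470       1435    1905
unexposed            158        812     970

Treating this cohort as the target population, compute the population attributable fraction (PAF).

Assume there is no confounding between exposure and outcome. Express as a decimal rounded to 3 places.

PAF ≈ 0.254

p₁ = P(outcome | exposed) = 470/1905 = 0.24672
p₀ = P(outcome | unexposed) = 158/970 = 0.16289
Exposure prevalence π = 1905/2875 = 0.66261; overall risk P(Y=1) = 0.21843.
Under exogeneity, PAF = [P(Y=1) − p₀]/P(Y=1).
PAF = (0.21843 − 0.16289) / 0.21843 ≈ 0.2543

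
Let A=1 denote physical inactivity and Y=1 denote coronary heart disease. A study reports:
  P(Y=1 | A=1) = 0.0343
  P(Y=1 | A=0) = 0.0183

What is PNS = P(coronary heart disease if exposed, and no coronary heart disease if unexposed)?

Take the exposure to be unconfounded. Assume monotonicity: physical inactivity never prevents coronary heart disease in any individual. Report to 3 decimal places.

PNS ≈ 0.016

Let p₁ = 0.0343, p₀ = 0.0183.
Under exogeneity and monotonicity, PNS = p₁ − p₀.
PNS = 0.0343 − 0.0183 = 0.016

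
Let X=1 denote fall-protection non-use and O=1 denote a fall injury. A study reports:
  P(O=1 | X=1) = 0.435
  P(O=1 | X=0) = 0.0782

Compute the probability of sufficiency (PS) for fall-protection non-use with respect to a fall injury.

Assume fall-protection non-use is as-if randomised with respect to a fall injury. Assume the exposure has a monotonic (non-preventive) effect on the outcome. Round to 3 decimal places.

PS ≈ 0.387

Let p₁ = 0.435, p₀ = 0.0782.
Under exogeneity and monotonicity, PS = (p₁ − p₀) / (1 − p₀).
PS = (0.435 − 0.0782) / (1 − 0.0782) = 0.3568 / 0.9218 ≈ 0.3871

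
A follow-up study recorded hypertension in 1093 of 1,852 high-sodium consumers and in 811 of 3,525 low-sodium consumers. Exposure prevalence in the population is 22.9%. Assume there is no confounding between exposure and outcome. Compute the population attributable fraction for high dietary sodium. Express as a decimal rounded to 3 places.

p₁ = P(outcome | exposed) = 1093/1852 = 0.59017
p₀ = P(outcome | unexposed) = 811/3525 = 0.23007
Overall risk P(Y=1) = π·p₁ + (1−π)·p₀ = 0.229×0.59017 + 0.771×0.23007 = 0.31253.
Under exogeneity, PAF = [P(Y=1) − p₀] / P(Y=1).
PAF = (0.31253 − 0.23007) / 0.31253 ≈ 0.2639

PAF ≈ 0.264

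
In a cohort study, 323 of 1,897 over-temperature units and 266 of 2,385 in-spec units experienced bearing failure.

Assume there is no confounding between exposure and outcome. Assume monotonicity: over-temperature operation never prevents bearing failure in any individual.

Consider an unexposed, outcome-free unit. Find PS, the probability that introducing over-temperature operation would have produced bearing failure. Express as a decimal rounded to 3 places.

p₁ = P(outcome | exposed) = 323/1897 = 0.17027
p₀ = P(outcome | unexposed) = 266/2385 = 0.11153
Under exogeneity and monotonicity, PS = (p₁ − p₀) / (1 − p₀).
PS = (0.17027 − 0.11153) / (1 − 0.11153) = 0.058738 / 0.88847 ≈ 0.0661

PS ≈ 0.066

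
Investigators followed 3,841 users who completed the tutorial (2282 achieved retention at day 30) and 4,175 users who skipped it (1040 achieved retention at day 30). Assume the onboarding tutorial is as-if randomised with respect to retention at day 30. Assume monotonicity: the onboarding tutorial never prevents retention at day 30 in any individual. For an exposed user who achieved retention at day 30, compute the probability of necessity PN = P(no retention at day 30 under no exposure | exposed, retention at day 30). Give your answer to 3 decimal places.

p₁ = P(outcome | exposed) = 2282/3841 = 0.59412
p₀ = P(outcome | unexposed) = 1040/4175 = 0.2491
Under exogeneity and monotonicity, PN = (p₁ − p₀) / p₁.
PN = (0.59412 − 0.2491) / 0.59412 = 0.34501 / 0.59412 ≈ 0.5807

PN ≈ 0.581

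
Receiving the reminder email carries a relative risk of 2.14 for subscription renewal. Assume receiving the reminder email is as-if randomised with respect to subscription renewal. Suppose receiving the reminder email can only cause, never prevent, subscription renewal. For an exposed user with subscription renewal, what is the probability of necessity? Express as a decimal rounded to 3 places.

PN ≈ 0.533

Under exogeneity and monotonicity, PN = (RR − 1) / RR = 1 − 1/RR.
PN = (2.14 − 1) / 2.14 = 1.14 / 2.14 ≈ 0.5327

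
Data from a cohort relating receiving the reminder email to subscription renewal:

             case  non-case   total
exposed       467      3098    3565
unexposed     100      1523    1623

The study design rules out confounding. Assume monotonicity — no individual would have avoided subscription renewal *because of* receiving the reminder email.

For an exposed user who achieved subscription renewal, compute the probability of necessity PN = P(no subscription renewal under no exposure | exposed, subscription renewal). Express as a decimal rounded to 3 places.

p₁ = P(outcome | exposed) = 467/3565 = 0.131
p₀ = P(outcome | unexposed) = 100/1623 = 0.061614
Under exogeneity and monotonicity, PN = (p₁ − p₀) / p₁.
PN = (0.131 − 0.061614) / 0.131 = 0.069381 / 0.131 ≈ 0.5296

PN ≈ 0.530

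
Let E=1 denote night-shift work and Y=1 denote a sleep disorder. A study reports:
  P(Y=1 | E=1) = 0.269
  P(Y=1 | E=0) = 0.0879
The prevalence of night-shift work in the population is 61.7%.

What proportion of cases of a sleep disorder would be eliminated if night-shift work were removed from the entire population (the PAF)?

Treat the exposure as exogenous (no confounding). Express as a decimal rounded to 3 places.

Let p₁ = 0.269, p₀ = 0.0879.
Overall risk P(Y=1) = π·p₁ + (1−π)·p₀ = 0.617×0.269 + 0.383×0.0879 = 0.19964.
Under exogeneity, PAF = [P(Y=1) − p₀] / P(Y=1).
PAF = (0.19964 − 0.0879) / 0.19964 ≈ 0.5597

PAF ≈ 0.560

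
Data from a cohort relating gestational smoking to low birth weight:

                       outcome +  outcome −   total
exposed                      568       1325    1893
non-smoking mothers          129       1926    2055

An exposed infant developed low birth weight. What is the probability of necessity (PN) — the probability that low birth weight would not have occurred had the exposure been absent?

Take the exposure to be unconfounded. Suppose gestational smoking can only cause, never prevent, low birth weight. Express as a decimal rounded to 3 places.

PN ≈ 0.791

p₁ = P(outcome | exposed) = 568/1893 = 0.30005
p₀ = P(outcome | unexposed) = 129/2055 = 0.062774
Under exogeneity and monotonicity, PN = (p₁ − p₀)/p₁.
PN = (0.30005 − 0.062774) / 0.30005 ≈ 0.7908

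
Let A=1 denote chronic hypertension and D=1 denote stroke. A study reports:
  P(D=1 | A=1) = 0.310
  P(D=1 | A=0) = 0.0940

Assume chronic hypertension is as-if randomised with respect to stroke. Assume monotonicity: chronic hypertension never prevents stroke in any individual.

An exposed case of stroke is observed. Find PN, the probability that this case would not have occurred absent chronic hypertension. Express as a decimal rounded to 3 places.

Let p₁ = 0.31, p₀ = 0.094.
Under exogeneity and monotonicity, PN = (p₁ − p₀) / p₁.
PN = (0.31 − 0.094) / 0.31 = 0.216 / 0.31 ≈ 0.6968

PN ≈ 0.697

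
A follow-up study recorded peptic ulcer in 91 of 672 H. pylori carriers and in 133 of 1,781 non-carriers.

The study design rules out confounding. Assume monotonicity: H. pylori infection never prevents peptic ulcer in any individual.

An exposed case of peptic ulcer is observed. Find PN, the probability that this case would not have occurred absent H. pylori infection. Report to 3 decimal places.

p₁ = P(outcome | exposed) = 91/672 = 0.13542
p₀ = P(outcome | unexposed) = 133/1781 = 0.074677
Under exogeneity and monotonicity, PN = (p₁ − p₀) / p₁.
PN = (0.13542 − 0.074677) / 0.13542 = 0.06074 / 0.13542 ≈ 0.4485

PN ≈ 0.449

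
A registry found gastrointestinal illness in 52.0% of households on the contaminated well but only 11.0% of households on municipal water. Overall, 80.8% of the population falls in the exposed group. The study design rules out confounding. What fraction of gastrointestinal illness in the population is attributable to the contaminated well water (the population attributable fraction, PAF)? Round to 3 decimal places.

PAF ≈ 0.751

p₁ = 0.52, p₀ = 0.11.
Overall risk P(Y=1) = π·p₁ + (1−π)·p₀ = 0.808×0.52 + 0.192×0.11 = 0.44128.
Under exogeneity, PAF = [P(Y=1) − p₀] / P(Y=1).
PAF = (0.44128 − 0.11) / 0.44128 ≈ 0.7507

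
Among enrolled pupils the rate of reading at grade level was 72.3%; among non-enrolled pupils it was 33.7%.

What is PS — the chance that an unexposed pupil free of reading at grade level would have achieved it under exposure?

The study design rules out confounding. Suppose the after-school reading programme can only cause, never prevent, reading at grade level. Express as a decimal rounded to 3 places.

PS ≈ 0.582

p₁ = 0.723, p₀ = 0.337.
Under exogeneity and monotonicity, PS = (p₁ − p₀) / (1 − p₀).
PS = (0.723 − 0.337) / (1 − 0.337) = 0.386 / 0.663 ≈ 0.5822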